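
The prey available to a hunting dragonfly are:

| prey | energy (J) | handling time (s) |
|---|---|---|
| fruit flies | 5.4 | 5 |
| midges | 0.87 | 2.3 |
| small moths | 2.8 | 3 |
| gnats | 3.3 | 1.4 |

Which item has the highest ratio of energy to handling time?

Profitability E/h (J/s): fruit flies = 5.4/5 = 1.08, midges = 0.87/2.3 = 0.378, small moths = 2.8/3 = 0.933, gnats = 3.3/1.4 = 2.36.
Ranked: gnats > fruit flies > small moths > midges.

gnats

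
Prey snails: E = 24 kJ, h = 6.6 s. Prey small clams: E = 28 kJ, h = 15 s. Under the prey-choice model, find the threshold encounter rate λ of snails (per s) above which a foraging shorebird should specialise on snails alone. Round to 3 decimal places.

At the threshold, the rate on snails alone equals the profitability of small clams: λ·24/(1 + λ·6.6) = 28/15 = 1.867.
Rearranging, λ(24 − 1.867×6.6) = 1.867, so λ = 1.867/11.68 = 0.1598 per s.

0.160 per s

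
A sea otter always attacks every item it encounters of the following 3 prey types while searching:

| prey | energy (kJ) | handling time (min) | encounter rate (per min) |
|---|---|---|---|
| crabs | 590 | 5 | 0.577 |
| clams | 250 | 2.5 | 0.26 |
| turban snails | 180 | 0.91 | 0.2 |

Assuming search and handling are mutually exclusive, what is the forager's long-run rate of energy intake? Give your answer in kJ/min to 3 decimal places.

93.583 kJ/min

R = Σλ_iE_i / (1 + Σλ_ih_i)
Numerator: 0.577×590 + 0.26×250 + 0.2×180 = 441.4
Denominator: 1 + 0.577×5 + 0.26×2.5 + 0.2×0.91 = 4.717
R = 441.4/4.717 = 93.58 kJ/min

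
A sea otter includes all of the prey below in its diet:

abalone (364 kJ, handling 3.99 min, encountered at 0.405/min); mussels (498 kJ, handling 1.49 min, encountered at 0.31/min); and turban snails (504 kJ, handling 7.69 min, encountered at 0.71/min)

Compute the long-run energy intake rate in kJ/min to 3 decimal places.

77.262 kJ/min

Energy encountered per unit search time: 0.405×364 + 0.31×498 + 0.71×504 = 659.6 kJ/min.
Handling time per unit search time: 0.405×3.99 + 0.31×1.49 + 0.71×7.69 = 7.538.
Rate = 659.6/(1 + 7.538) = 77.26 kJ/min.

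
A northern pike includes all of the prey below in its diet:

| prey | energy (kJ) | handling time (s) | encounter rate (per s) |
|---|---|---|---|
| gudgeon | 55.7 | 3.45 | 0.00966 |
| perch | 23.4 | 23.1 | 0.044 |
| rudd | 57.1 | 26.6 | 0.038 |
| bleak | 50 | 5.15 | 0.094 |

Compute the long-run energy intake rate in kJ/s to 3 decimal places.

R = Σλ_iE_i / (1 + Σλ_ih_i)
Numerator: 0.00966×55.7 + 0.044×23.4 + 0.038×57.1 + 0.094×50 = 8.437
Denominator: 1 + 0.00966×3.45 + 0.044×23.1 + 0.038×26.6 + 0.094×5.15 = 3.545
R = 8.437/3.545 = 2.38 kJ/s

2.380 kJ/s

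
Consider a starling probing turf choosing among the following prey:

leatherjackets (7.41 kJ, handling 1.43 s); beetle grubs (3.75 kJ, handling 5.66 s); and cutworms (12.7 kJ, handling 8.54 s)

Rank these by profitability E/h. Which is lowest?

beetle grubs

In descending order of E/h:
leatherjackets: 7.41/1.43 = 5.18 kJ/s
cutworms: 12.7/8.54 = 1.49 kJ/s
beetle grubs: 3.75/5.66 = 0.663 kJ/s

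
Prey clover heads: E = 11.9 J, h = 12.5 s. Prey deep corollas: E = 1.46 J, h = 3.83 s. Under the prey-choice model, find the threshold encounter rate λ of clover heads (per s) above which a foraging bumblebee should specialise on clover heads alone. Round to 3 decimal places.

0.053 per s

The zero-one rule: include deep corollas iff E₂/h₂ > λE₁/(1+λh₁). Equality gives the switch point.
λE₁h₂ = E₂ + λE₂h₁ ⇒ λ = E₂/(E₁h₂ − E₂h₁) = 1.46/(45.58 − 18.25) = 0.05343 per s.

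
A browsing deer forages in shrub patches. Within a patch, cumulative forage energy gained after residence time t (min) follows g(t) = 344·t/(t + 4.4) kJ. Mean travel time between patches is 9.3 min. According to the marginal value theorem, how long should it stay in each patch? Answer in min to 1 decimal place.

Optimal t* satisfies g'(t*) = g(t*)/(T + t*).
g'(t) = 344·4.4/(t + 4.4)². Setting 344·4.4/(t+4.4)² = 344t/[(t+4.4)(9.3+t)] gives 4.4(9.3+t) = t(t+4.4), so t² = 4.4×9.3 = 40.92.
t* = √40.92 = 6.397 min.

6.4 min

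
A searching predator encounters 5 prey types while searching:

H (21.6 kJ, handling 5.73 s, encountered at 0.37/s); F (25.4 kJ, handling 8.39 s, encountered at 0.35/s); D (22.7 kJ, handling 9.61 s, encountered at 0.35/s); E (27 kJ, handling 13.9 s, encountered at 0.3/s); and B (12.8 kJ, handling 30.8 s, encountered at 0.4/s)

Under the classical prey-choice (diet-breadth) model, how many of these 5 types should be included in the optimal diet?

2

E/h in descending order: H 3.77, F 3.03, D 2.36, E 1.94, B 0.416 kJ/s. The optimal diet is the largest prefix of this list for which every included type satisfies E_i/h_i > R on the types above it.
Rate on top 1: 2.561. F: 3.03 > 2.561 → include.
Rate on top 2: 2.787. D: 2.36 < 2.787 → exclude; stop.
Optimal diet: H, F — 2 of 5 types.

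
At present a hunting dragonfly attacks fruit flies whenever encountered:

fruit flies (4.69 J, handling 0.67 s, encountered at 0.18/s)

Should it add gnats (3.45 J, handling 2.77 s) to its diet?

Yes

On fruit flies alone, R = ΣλE/(1+Σλh) = 0.8442/1.121 = 0.7533 J/s.
gnats: E/h = 3.45/2.77 = 1.245 J/s.
Since 1.245 > R, including gnats increases the long-run rate.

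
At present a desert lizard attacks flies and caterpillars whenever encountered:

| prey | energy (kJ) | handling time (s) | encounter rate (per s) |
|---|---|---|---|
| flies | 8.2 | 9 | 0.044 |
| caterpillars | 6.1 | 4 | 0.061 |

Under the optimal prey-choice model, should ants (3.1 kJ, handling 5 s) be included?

On flies and caterpillars alone, R = ΣλE/(1+Σλh) = 0.7329/1.64 = 0.4469 kJ/s.
ants: E/h = 3.1/5 = 0.62 kJ/s.
Since 0.62 > R, including ants increases the long-run rate.

Yes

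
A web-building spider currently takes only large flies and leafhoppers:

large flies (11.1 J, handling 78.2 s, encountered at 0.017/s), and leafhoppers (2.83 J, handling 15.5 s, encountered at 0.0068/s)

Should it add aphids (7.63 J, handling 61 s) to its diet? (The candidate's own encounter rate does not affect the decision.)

Current rate: (0.017×11.1 + 0.0068×2.83)/(1 + 0.017×78.2 + 0.0068×15.5) = 0.0854 J/s.
Profitability of aphids: 7.63/61 = 0.1251 J/s.
0.1251 > 0.0854, so adding aphids raises the average — include it.

Yes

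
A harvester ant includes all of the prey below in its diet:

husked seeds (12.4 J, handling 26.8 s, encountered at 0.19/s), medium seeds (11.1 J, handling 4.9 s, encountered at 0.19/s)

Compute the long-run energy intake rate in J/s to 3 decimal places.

R = Σλ_iE_i / (1 + Σλ_ih_i)
Numerator: 0.19×12.4 + 0.19×11.1 = 4.465
Denominator: 1 + 0.19×26.8 + 0.19×4.9 = 7.023
R = 4.465/7.023 = 0.6358 J/s

0.636 J/s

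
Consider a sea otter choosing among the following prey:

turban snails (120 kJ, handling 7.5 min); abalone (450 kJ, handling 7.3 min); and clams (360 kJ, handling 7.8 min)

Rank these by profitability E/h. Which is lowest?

Profitability E/h (kJ/min): turban snails = 120/7.5 = 16, abalone = 450/7.3 = 61.6, clams = 360/7.8 = 46.2.
Ranked: abalone > clams > turban snails.

turban snails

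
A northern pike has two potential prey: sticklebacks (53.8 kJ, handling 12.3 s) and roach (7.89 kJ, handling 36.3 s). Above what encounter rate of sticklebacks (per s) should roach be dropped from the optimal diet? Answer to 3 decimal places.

0.004 per s

Drop roach once their profitability E₂/h₂ falls below the rate achievable on sticklebacks alone: E₂/h₂ = λE₁/(1 + λh₁).
Solve for λ: λE₁h₂ = E₂(1 + λh₁) → λ(E₁h₂ − E₂h₁) = E₂ → λ = E₂/(E₁h₂ − E₂h₁).
λ = 7.89/(53.8×36.3 − 7.89×12.3) = 7.89/1856 = 0.004251 per s.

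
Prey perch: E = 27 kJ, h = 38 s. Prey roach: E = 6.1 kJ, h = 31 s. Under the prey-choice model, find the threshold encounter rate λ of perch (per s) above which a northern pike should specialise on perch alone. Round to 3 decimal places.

Drop roach once their profitability E₂/h₂ falls below the rate achievable on perch alone: E₂/h₂ = λE₁/(1 + λh₁).
Solve for λ: λE₁h₂ = E₂(1 + λh₁) → λ(E₁h₂ − E₂h₁) = E₂ → λ = E₂/(E₁h₂ − E₂h₁).
λ = 6.1/(27×31 − 6.1×38) = 6.1/605.2 = 0.01008 per s.

0.010 per s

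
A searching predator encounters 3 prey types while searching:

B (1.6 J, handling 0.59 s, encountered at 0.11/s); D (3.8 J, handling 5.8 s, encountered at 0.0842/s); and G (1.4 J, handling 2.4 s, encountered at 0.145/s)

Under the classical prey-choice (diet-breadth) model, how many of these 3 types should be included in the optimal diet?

Rank by E/h (J/s): B 2.71, D 0.655, G 0.583. Include each in turn until the next type's E/h falls below the running intake rate.
Rate on top 1: 0.1653. D: 0.655 > 0.1653 → include.
Rate on top 2: 0.3193. G: 0.583 > 0.3193 → include.
Optimal diet: B, D, G — 3 of 3 types.

3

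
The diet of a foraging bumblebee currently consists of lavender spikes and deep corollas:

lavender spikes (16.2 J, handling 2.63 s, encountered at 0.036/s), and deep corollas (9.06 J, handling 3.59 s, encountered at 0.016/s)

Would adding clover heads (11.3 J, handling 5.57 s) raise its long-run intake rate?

Current rate: (0.036×16.2 + 0.016×9.06)/(1 + 0.036×2.63 + 0.016×3.59) = 0.632 J/s.
Profitability of clover heads: 11.3/5.57 = 2.029 J/s.
2.029 > 0.632, so adding clover heads raises the average — include it.

Yes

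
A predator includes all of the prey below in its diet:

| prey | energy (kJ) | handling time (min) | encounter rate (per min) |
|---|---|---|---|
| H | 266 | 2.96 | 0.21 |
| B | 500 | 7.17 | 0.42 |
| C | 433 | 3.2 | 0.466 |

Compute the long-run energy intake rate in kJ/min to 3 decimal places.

76.359 kJ/min

R = Σλ_iE_i / (1 + Σλ_ih_i)
Numerator: 0.21×266 + 0.42×500 + 0.466×433 = 467.6
Denominator: 1 + 0.21×2.96 + 0.42×7.17 + 0.466×3.2 = 6.124
R = 467.6/6.124 = 76.36 kJ/min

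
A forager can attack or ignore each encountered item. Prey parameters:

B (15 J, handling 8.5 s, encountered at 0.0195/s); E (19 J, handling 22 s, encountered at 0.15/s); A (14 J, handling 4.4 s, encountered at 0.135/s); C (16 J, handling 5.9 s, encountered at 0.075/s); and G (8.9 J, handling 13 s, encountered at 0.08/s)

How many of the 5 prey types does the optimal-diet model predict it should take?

3

E/h in descending order: A 3.18, C 2.71, B 1.76, E 0.864, G 0.685 J/s. The optimal diet is the largest prefix of this list for which every included type satisfies E_i/h_i > R on the types above it.
Rate on top 1: 1.186. C: 2.71 > 1.186 → include.
Rate on top 2: 1.517. B: 1.76 > 1.517 → include.
Rate on top 3: 1.536. E: 0.864 < 1.536 → exclude; stop.
Optimal diet: A, C, B — 3 of 5 types.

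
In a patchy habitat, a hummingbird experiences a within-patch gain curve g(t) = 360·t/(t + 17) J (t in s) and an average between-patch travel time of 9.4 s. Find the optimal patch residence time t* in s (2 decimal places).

12.64 s

Maximise g(t)/(T+t): set derivative to zero → g'(t)(T+t) = g(t).
g'(t) = 360·17/(t + 17)². Setting 360·17/(t+17)² = 360t/[(t+17)(9.4+t)] gives 17(9.4+t) = t(t+17), so t² = 17×9.4 = 159.8.
t* = √159.8 = 12.64 s.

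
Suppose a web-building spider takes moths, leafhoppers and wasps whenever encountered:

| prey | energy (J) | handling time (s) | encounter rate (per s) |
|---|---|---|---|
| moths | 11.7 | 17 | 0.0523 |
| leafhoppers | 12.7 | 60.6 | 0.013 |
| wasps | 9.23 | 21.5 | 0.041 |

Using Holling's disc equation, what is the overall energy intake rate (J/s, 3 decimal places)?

R = Σλ_iE_i / (1 + Σλ_ih_i)
Numerator: 0.0523×11.7 + 0.013×12.7 + 0.041×9.23 = 1.155
Denominator: 1 + 0.0523×17 + 0.013×60.6 + 0.041×21.5 = 3.558
R = 1.155/3.558 = 0.3247 J/s

0.325 J/s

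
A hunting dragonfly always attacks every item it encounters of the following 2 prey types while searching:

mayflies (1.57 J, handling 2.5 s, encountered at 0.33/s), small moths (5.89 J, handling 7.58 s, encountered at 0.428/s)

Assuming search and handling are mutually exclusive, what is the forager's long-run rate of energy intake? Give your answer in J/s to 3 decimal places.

R = (0.33×1.57 + 0.428×5.89) / (1 + 0.33×2.5 + 0.428×7.58) = 3.039/5.069 = 0.5995 J/s.

0.600 J/s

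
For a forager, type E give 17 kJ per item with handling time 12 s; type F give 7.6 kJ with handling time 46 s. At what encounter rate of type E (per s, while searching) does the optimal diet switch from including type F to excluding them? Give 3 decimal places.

0.011 per s

The zero-one rule: include type F iff E₂/h₂ > λE₁/(1+λh₁). Equality gives the switch point.
λE₁h₂ = E₂ + λE₂h₁ ⇒ λ = E₂/(E₁h₂ − E₂h₁) = 7.6/(782 − 91.2) = 0.011 per s.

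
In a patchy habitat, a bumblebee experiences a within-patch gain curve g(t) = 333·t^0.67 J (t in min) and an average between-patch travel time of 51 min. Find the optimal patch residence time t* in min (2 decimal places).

Optimal t* satisfies g'(t*) = g(t*)/(T + t*).
g'(t) = 0.67·333·t^-0.33. Setting 0.67·333·t^-0.33 = 333·t^0.67/(51+t) gives 0.67(51+t) = t, so 0.33·t = 0.67×51.
t* = 0.67×51/0.33 = 103.5 min.

103.55 min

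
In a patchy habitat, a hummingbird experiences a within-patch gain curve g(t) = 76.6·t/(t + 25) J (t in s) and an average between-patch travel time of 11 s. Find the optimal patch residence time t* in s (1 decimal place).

16.6 s

By the marginal value theorem, leave when the instantaneous gain rate g'(t) equals the habitat-wide average g(t)/(T + t).
g'(t) = 76.6·25/(t + 25)². Setting 76.6·25/(t+25)² = 76.6t/[(t+25)(11+t)] gives 25(11+t) = t(t+25), so t² = 25×11 = 275.
t* = √275 = 16.58 s.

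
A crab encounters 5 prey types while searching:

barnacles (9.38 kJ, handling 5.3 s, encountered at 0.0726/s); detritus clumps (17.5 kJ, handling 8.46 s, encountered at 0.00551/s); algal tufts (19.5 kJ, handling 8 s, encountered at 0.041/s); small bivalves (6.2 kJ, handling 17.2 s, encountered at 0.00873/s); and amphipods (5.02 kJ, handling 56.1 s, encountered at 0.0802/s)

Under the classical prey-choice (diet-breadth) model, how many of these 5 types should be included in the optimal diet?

E/h in descending order: algal tufts 2.44, detritus clumps 2.07, barnacles 1.77, small bivalves 0.36, amphipods 0.0895 kJ/s. The optimal diet is the largest prefix of this list for which every included type satisfies E_i/h_i > R on the types above it.
Rate on top 1: 0.602. detritus clumps: 2.07 > 0.602 → include.
Rate on top 2: 0.6518. barnacles: 1.77 > 0.6518 → include.
Rate on top 3: 0.8963. small bivalves: 0.36 < 0.8963 → exclude; stop.
Optimal diet: algal tufts, detritus clumps, barnacles — 3 of 5 types.

3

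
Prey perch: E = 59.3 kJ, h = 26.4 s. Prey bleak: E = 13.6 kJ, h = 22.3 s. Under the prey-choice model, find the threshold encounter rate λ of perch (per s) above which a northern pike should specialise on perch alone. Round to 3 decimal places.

0.014 per s

At the threshold, the rate on perch alone equals the profitability of bleak: λ·59.3/(1 + λ·26.4) = 13.6/22.3 = 0.6099.
Rearranging, λ(59.3 − 0.6099×26.4) = 0.6099, so λ = 0.6099/43.2 = 0.01412 per s.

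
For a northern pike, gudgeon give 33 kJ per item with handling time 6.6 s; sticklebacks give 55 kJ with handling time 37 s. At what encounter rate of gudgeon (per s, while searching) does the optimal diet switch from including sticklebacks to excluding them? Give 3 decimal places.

At the threshold, the rate on gudgeon alone equals the profitability of sticklebacks: λ·33/(1 + λ·6.6) = 55/37 = 1.486.
Rearranging, λ(33 − 1.486×6.6) = 1.486, so λ = 1.486/23.19 = 0.0641 per s.

0.064 per s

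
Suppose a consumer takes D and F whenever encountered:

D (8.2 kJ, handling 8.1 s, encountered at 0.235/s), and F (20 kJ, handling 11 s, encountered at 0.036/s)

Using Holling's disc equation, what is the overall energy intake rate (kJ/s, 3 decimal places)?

Energy encountered per unit search time: 0.235×8.2 + 0.036×20 = 2.647 kJ/s.
Handling time per unit search time: 0.235×8.1 + 0.036×11 = 2.299.
Rate = 2.647/(1 + 2.299) = 0.8022 kJ/s.

0.802 kJ/s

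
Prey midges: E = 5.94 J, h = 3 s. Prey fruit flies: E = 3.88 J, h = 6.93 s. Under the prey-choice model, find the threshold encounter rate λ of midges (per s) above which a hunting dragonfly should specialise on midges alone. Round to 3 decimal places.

0.131 per s

At the threshold, the rate on midges alone equals the profitability of fruit flies: λ·5.94/(1 + λ·3) = 3.88/6.93 = 0.5599.
Rearranging, λ(5.94 − 0.5599×3) = 0.5599, so λ = 0.5599/4.26 = 0.1314 per s.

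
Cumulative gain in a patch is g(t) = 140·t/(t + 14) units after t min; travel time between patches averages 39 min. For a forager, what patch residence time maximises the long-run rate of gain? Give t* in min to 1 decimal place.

By the marginal value theorem, leave when the instantaneous gain rate g'(t) equals the habitat-wide average g(t)/(T + t).
g'(t) = 140·14/(t + 14)². Setting 140·14/(t+14)² = 140t/[(t+14)(39+t)] gives 14(39+t) = t(t+14), so t² = 14×39 = 546.
t* = √546 = 23.37 min.

23.4 min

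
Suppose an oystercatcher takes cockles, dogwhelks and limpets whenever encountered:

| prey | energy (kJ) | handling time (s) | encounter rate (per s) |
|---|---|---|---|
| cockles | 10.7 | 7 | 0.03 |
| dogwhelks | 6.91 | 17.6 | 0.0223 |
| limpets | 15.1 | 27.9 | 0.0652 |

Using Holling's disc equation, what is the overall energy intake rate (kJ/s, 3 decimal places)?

0.427 kJ/s

R = Σλ_iE_i / (1 + Σλ_ih_i)
Numerator: 0.03×10.7 + 0.0223×6.91 + 0.0652×15.1 = 1.46
Denominator: 1 + 0.03×7 + 0.0223×17.6 + 0.0652×27.9 = 3.422
R = 1.46/3.422 = 0.4266 kJ/s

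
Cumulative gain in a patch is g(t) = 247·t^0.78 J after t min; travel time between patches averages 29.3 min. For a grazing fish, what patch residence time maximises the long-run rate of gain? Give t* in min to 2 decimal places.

103.88 min

Optimal t* satisfies g'(t*) = g(t*)/(T + t*).
g'(t) = 0.78·247·t^-0.22. Setting 0.78·247·t^-0.22 = 247·t^0.78/(29.3+t) gives 0.78(29.3+t) = t, so 0.22·t = 0.78×29.3.
t* = 0.78×29.3/0.22 = 103.9 min.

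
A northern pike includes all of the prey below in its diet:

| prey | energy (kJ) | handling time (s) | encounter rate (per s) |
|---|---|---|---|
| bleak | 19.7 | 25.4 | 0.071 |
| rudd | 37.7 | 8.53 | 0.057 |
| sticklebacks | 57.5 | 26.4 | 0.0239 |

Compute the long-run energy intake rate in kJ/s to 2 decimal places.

1.26 kJ/s

R = Σλ_iE_i / (1 + Σλ_ih_i)
Numerator: 0.071×19.7 + 0.057×37.7 + 0.0239×57.5 = 4.922
Denominator: 1 + 0.071×25.4 + 0.057×8.53 + 0.0239×26.4 = 3.921
R = 4.922/3.921 = 1.255 kJ/s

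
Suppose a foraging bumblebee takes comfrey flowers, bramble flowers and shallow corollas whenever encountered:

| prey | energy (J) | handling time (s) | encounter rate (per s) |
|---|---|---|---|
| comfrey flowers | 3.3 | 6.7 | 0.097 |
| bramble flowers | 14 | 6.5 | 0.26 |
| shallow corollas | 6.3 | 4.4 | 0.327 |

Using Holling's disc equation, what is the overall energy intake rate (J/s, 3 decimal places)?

1.260 J/s

R = (0.097×3.3 + 0.26×14 + 0.327×6.3) / (1 + 0.097×6.7 + 0.26×6.5 + 0.327×4.4) = 6.02/4.779 = 1.26 J/s.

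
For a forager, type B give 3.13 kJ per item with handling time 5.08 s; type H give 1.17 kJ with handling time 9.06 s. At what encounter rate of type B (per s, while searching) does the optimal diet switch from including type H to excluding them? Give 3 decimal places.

Drop type H once their profitability E₂/h₂ falls below the rate achievable on type B alone: E₂/h₂ = λE₁/(1 + λh₁).
Solve for λ: λE₁h₂ = E₂(1 + λh₁) → λ(E₁h₂ − E₂h₁) = E₂ → λ = E₂/(E₁h₂ − E₂h₁).
λ = 1.17/(3.13×9.06 − 1.17×5.08) = 1.17/22.41 = 0.0522 per s.

0.052 per s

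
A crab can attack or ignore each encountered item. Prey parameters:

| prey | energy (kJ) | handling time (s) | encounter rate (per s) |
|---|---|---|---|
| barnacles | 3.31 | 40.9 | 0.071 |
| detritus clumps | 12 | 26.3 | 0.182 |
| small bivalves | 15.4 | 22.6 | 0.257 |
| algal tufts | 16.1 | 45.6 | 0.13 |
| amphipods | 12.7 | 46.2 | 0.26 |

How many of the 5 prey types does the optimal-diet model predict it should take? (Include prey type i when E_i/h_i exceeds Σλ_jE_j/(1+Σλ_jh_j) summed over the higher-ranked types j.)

1

E/h in descending order: small bivalves 0.681, detritus clumps 0.456, algal tufts 0.353, amphipods 0.275, barnacles 0.0809 kJ/s. The optimal diet is the largest prefix of this list for which every included type satisfies E_i/h_i > R on the types above it.
Rate on top 1: 0.5813. detritus clumps: 0.456 < 0.5813 → exclude; stop.
Optimal diet: small bivalves — 1 of 5 types.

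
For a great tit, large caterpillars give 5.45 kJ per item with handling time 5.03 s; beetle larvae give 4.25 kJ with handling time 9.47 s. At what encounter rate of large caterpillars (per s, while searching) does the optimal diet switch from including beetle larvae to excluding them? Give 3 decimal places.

0.141 per s

Drop beetle larvae once their profitability E₂/h₂ falls below the rate achievable on large caterpillars alone: E₂/h₂ = λE₁/(1 + λh₁).
Solve for λ: λE₁h₂ = E₂(1 + λh₁) → λ(E₁h₂ − E₂h₁) = E₂ → λ = E₂/(E₁h₂ − E₂h₁).
λ = 4.25/(5.45×9.47 − 4.25×5.03) = 4.25/30.23 = 0.1406 per s.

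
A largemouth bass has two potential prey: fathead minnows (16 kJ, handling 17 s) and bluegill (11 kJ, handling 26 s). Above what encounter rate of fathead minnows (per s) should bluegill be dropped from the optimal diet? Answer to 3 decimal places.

0.048 per s

At the threshold, the rate on fathead minnows alone equals the profitability of bluegill: λ·16/(1 + λ·17) = 11/26 = 0.4231.
Rearranging, λ(16 − 0.4231×17) = 0.4231, so λ = 0.4231/8.808 = 0.04803 per s.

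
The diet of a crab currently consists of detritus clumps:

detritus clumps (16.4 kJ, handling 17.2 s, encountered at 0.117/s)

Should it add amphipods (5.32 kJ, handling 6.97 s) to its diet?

Yes

On detritus clumps alone, R = ΣλE/(1+Σλh) = 1.919/3.012 = 0.637 kJ/s.
Profitability of amphipods: 5.32/6.97 = 0.7633 kJ/s.
Since 0.7633 > R, including amphipods increases the long-run rate.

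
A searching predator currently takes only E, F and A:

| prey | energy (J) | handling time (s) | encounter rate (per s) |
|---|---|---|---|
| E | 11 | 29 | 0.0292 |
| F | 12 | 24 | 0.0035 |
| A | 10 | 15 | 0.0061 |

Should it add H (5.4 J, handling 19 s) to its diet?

Yes

Current rate: (0.0292×11 + 0.0035×12 + 0.0061×10)/(1 + 0.0292×29 + 0.0035×24 + 0.0061×15) = 0.2098 J/s.
H: E/h = 5.4/19 = 0.2842 J/s.
Since 0.2842 > R, including H increases the long-run rate.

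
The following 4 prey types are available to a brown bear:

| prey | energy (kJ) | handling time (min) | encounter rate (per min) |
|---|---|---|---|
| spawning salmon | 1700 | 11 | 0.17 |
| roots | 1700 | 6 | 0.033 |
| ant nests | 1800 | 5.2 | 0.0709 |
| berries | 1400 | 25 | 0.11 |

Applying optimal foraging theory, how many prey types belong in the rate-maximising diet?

Profitabilities (E/h, kJ/min): ant nests 346, roots 283, spawning salmon 155, berries 56. Add prey in this order while the next type's profitability exceeds the intake rate on those already taken.
Rate on top 1: 93.24. roots: 283 > 93.24 → include.
Rate on top 2: 117.3. spawning salmon: 155 > 117.3 → include.
Rate on top 3: 137.6. berries: 56 < 137.6 → exclude; stop.
Optimal diet: ant nests, roots, spawning salmon — 3 of 4 types.

3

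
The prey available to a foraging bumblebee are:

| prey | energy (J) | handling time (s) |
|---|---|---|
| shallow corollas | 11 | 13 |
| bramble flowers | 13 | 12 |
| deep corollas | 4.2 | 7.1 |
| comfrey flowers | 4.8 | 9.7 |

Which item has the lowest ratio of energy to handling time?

Profitability E/h (J/s): shallow corollas = 11/13 = 0.846, bramble flowers = 13/12 = 1.08, deep corollas = 4.2/7.1 = 0.592, comfrey flowers = 4.8/9.7 = 0.495.
Ranked: bramble flowers > shallow corollas > deep corollas > comfrey flowers.

comfrey flowers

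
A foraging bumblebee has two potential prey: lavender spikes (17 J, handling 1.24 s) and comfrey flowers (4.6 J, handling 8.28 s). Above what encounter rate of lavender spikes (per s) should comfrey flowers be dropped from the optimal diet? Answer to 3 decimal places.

The zero-one rule: include comfrey flowers iff E₂/h₂ > λE₁/(1+λh₁). Equality gives the switch point.
λE₁h₂ = E₂ + λE₂h₁ ⇒ λ = E₂/(E₁h₂ − E₂h₁) = 4.6/(140.8 − 5.704) = 0.03406 per s.

0.034 per s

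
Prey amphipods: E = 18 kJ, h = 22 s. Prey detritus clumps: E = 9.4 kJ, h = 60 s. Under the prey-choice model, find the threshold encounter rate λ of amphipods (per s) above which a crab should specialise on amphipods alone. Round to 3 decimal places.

Drop detritus clumps once their profitability E₂/h₂ falls below the rate achievable on amphipods alone: E₂/h₂ = λE₁/(1 + λh₁).
Solve for λ: λE₁h₂ = E₂(1 + λh₁) → λ(E₁h₂ − E₂h₁) = E₂ → λ = E₂/(E₁h₂ − E₂h₁).
λ = 9.4/(18×60 − 9.4×22) = 9.4/873.2 = 0.01077 per s.

0.011 per s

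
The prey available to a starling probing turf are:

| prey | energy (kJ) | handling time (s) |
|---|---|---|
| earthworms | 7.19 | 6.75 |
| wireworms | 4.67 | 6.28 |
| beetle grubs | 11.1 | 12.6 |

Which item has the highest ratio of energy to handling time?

In descending order of E/h:
earthworms: 7.19/6.75 = 1.07 kJ/s
beetle grubs: 11.1/12.6 = 0.881 kJ/s
wireworms: 4.67/6.28 = 0.744 kJ/s

earthworms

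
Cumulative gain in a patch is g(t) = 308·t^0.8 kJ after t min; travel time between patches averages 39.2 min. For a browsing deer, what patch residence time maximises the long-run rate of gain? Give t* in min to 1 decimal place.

Maximise g(t)/(T+t): set derivative to zero → g'(t)(T+t) = g(t).
g'(t) = 0.8·308·t^-0.2. Setting 0.8·308·t^-0.2 = 308·t^0.8/(39.2+t) gives 0.8(39.2+t) = t, so 0.20·t = 0.8×39.2.
t* = 0.8×39.2/0.20 = 156.8 min.

156.8 min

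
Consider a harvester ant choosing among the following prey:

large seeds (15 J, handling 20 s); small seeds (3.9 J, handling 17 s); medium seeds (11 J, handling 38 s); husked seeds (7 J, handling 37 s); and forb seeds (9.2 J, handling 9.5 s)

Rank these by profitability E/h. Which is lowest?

In descending order of E/h:
forb seeds: 9.2/9.5 = 0.968 J/s
large seeds: 15/20 = 0.75 J/s
medium seeds: 11/38 = 0.289 J/s
small seeds: 3.9/17 = 0.229 J/s
husked seeds: 7/37 = 0.189 J/s

husked seeds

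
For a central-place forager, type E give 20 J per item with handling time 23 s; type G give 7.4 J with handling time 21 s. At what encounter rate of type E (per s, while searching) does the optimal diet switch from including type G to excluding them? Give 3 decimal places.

0.030 per s

Drop type G once their profitability E₂/h₂ falls below the rate achievable on type E alone: E₂/h₂ = λE₁/(1 + λh₁).
Solve for λ: λE₁h₂ = E₂(1 + λh₁) → λ(E₁h₂ − E₂h₁) = E₂ → λ = E₂/(E₁h₂ − E₂h₁).
λ = 7.4/(20×21 − 7.4×23) = 7.4/249.8 = 0.02962 per s.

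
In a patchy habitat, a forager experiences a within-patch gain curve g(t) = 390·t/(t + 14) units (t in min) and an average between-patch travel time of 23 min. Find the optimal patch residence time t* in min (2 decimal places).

By the marginal value theorem, leave when the instantaneous gain rate g'(t) equals the habitat-wide average g(t)/(T + t).
g'(t) = 390·14/(t + 14)². Setting 390·14/(t+14)² = 390t/[(t+14)(23+t)] gives 14(23+t) = t(t+14), so t² = 14×23 = 322.
t* = √322 = 17.94 min.

17.94 min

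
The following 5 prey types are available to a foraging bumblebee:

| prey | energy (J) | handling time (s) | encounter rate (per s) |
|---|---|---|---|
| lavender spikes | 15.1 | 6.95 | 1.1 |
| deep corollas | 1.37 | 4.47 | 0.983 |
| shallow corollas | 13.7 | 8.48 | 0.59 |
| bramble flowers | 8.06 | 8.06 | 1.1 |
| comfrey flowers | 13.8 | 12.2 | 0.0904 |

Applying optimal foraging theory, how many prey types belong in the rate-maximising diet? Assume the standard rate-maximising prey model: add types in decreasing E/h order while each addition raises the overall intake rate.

1

E/h in descending order: lavender spikes 2.17, shallow corollas 1.62, comfrey flowers 1.13, bramble flowers 1, deep corollas 0.306 J/s. The optimal diet is the largest prefix of this list for which every included type satisfies E_i/h_i > R on the types above it.
Rate on top 1: 1.921. shallow corollas: 1.62 < 1.921 → exclude; stop.
Optimal diet: lavender spikes — 1 of 5 types.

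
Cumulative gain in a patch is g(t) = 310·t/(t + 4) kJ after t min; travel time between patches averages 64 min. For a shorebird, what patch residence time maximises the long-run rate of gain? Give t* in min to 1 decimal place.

16.0 min

By the marginal value theorem, leave when the instantaneous gain rate g'(t) equals the habitat-wide average g(t)/(T + t).
g'(t) = 310·4/(t + 4)². Setting 310·4/(t+4)² = 310t/[(t+4)(64+t)] gives 4(64+t) = t(t+4), so t² = 4×64 = 256.
t* = √256 = 16 min.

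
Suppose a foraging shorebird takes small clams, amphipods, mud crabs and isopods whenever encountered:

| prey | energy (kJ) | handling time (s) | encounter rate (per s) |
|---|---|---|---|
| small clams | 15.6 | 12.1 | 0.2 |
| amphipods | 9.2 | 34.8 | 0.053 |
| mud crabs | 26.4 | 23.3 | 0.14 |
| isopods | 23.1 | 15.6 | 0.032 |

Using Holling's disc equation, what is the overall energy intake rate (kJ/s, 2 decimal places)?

R = (0.2×15.6 + 0.053×9.2 + 0.14×26.4 + 0.032×23.1) / (1 + 0.2×12.1 + 0.053×34.8 + 0.14×23.3 + 0.032×15.6) = 8.043/9.026 = 0.8911 kJ/s.

0.89 kJ/s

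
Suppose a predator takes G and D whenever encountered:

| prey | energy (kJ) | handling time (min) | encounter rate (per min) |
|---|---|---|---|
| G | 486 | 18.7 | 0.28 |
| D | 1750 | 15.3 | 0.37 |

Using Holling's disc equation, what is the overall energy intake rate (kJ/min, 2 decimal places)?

R = Σλ_iE_i / (1 + Σλ_ih_i)
Numerator: 0.28×486 + 0.37×1750 = 783.6
Denominator: 1 + 0.28×18.7 + 0.37×15.3 = 11.9
R = 783.6/11.9 = 65.86 kJ/min

65.86 kJ/min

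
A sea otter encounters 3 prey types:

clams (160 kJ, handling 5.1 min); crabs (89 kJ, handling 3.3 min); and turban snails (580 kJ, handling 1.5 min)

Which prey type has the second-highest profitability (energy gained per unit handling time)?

clams

In descending order of E/h:
turban snails: 580/1.5 = 387 kJ/min
clams: 160/5.1 = 31.4 kJ/min
crabs: 89/3.3 = 27 kJ/min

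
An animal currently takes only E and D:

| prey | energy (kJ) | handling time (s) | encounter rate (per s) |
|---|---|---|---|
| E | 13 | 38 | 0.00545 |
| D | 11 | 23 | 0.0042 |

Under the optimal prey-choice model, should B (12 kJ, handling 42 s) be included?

On E and D alone, R = ΣλE/(1+Σλh) = 0.117/1.304 = 0.08978 kJ/s.
B: E/h = 12/42 = 0.2857 kJ/s.
Since 0.2857 > R, including B increases the long-run rate.

Yes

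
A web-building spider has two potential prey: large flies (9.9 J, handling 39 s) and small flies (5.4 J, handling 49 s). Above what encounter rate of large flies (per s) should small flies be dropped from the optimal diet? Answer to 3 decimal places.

At the threshold, the rate on large flies alone equals the profitability of small flies: λ·9.9/(1 + λ·39) = 5.4/49 = 0.1102.
Rearranging, λ(9.9 − 0.1102×39) = 0.1102, so λ = 0.1102/5.602 = 0.01967 per s.

0.020 per s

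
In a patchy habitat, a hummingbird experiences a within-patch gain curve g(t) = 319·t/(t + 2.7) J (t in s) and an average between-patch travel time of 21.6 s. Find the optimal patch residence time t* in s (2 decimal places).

Optimal t* satisfies g'(t*) = g(t*)/(T + t*).
g'(t) = 319·2.7/(t + 2.7)². Setting 319·2.7/(t+2.7)² = 319t/[(t+2.7)(21.6+t)] gives 2.7(21.6+t) = t(t+2.7), so t² = 2.7×21.6 = 58.32.
t* = √58.32 = 7.637 s.

7.64 s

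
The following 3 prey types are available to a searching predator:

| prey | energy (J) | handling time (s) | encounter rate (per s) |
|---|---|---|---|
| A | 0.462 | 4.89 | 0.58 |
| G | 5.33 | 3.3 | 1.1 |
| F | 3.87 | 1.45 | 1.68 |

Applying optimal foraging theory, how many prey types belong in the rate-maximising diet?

Rank by E/h (J/s): F 2.67, G 1.62, A 0.0945. Include each in turn until the next type's E/h falls below the running intake rate.
Rate on top 1: 1.892. G: 1.62 < 1.892 → exclude; stop.
Optimal diet: F — 1 of 3 types.

1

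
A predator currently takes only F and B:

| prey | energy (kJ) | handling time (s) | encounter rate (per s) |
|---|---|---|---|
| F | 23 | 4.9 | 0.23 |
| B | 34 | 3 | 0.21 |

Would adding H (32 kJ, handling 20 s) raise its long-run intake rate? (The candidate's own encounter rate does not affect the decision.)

No

Intake rate on the current diet: R = (0.23×23 + 0.21×34) / (1 + 0.23×4.9 + 0.21×3) = 12.43/2.757 = 4.509 kJ/s.
H: E/h = 32/20 = 1.6 kJ/s.
Since 1.6 < R, time spent handling H is better spent searching.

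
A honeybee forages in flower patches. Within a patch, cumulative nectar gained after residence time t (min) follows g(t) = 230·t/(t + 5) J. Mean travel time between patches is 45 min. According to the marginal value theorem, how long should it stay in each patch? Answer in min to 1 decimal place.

15.0 min

Optimal t* satisfies g'(t*) = g(t*)/(T + t*).
g'(t) = 230·5/(t + 5)². Setting 230·5/(t+5)² = 230t/[(t+5)(45+t)] gives 5(45+t) = t(t+5), so t² = 5×45 = 225.
t* = √225 = 15 min.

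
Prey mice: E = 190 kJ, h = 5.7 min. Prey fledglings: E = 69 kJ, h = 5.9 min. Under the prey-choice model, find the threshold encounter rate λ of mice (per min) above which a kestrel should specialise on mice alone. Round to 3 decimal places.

Drop fledglings once their profitability E₂/h₂ falls below the rate achievable on mice alone: E₂/h₂ = λE₁/(1 + λh₁).
Solve for λ: λE₁h₂ = E₂(1 + λh₁) → λ(E₁h₂ − E₂h₁) = E₂ → λ = E₂/(E₁h₂ − E₂h₁).
λ = 69/(190×5.9 − 69×5.7) = 69/727.7 = 0.09482 per min.

0.095 per min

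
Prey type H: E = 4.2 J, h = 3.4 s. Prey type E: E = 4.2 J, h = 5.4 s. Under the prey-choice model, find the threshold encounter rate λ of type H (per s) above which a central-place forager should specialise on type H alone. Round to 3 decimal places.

Drop type E once their profitability E₂/h₂ falls below the rate achievable on type H alone: E₂/h₂ = λE₁/(1 + λh₁).
Solve for λ: λE₁h₂ = E₂(1 + λh₁) → λ(E₁h₂ − E₂h₁) = E₂ → λ = E₂/(E₁h₂ − E₂h₁).
λ = 4.2/(4.2×5.4 − 4.2×3.4) = 4.2/8.4 = 0.5 per s.

0.500 per s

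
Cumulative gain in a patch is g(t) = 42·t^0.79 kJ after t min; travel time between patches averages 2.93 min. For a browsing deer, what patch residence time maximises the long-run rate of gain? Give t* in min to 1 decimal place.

By the marginal value theorem, leave when the instantaneous gain rate g'(t) equals the habitat-wide average g(t)/(T + t).
g'(t) = 0.79·42·t^-0.21. Setting 0.79·42·t^-0.21 = 42·t^0.79/(2.93+t) gives 0.79(2.93+t) = t, so 0.21·t = 0.79×2.93.
t* = 0.79×2.93/0.21 = 11.02 min.

11.0 min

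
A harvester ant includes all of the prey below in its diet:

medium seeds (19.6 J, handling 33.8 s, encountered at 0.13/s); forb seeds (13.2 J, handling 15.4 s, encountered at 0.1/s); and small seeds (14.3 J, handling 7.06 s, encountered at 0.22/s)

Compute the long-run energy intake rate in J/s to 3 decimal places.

R = (0.13×19.6 + 0.1×13.2 + 0.22×14.3) / (1 + 0.13×33.8 + 0.1×15.4 + 0.22×7.06) = 7.014/8.487 = 0.8264 J/s.

0.826 J/s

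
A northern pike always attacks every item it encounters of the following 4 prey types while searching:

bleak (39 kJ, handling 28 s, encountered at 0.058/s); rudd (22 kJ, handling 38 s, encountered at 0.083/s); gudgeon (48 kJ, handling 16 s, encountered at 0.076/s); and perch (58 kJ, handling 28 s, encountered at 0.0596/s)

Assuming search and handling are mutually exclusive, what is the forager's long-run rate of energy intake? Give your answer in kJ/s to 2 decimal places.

1.29 kJ/s

Energy encountered per unit search time: 0.058×39 + 0.083×22 + 0.076×48 + 0.0596×58 = 11.19 kJ/s.
Handling time per unit search time: 0.058×28 + 0.083×38 + 0.076×16 + 0.0596×28 = 7.663.
Rate = 11.19/(1 + 7.663) = 1.292 kJ/s.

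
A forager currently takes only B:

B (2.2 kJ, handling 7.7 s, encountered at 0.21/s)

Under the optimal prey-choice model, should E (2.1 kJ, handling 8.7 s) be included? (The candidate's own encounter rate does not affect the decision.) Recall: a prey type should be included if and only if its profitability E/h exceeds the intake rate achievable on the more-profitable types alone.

On B alone, R = ΣλE/(1+Σλh) = 0.462/2.617 = 0.1765 kJ/s.
E: E/h = 2.1/8.7 = 0.2414 kJ/s.
0.2414 > 0.1765, so adding E raises the average — include it.

Yes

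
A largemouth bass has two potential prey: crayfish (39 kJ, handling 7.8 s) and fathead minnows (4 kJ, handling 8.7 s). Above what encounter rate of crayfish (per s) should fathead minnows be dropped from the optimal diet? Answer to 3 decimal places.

0.013 per s

The zero-one rule: include fathead minnows iff E₂/h₂ > λE₁/(1+λh₁). Equality gives the switch point.
λE₁h₂ = E₂ + λE₂h₁ ⇒ λ = E₂/(E₁h₂ − E₂h₁) = 4/(339.3 − 31.2) = 0.01298 per s.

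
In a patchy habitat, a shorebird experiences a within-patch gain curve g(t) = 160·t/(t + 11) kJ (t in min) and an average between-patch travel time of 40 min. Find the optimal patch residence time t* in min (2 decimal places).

Optimal t* satisfies g'(t*) = g(t*)/(T + t*).
g'(t) = 160·11/(t + 11)². Setting 160·11/(t+11)² = 160t/[(t+11)(40+t)] gives 11(40+t) = t(t+11), so t² = 11×40 = 440.
t* = √440 = 20.98 min.

20.98 min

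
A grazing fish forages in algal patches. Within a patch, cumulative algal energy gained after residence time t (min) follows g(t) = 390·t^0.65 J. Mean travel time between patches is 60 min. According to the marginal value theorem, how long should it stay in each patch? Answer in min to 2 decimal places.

111.43 min

Optimal t* satisfies g'(t*) = g(t*)/(T + t*).
g'(t) = 0.65·390·t^-0.35. Setting 0.65·390·t^-0.35 = 390·t^0.65/(60+t) gives 0.65(60+t) = t, so 0.35·t = 0.65×60.
t* = 0.65×60/0.35 = 111.4 min.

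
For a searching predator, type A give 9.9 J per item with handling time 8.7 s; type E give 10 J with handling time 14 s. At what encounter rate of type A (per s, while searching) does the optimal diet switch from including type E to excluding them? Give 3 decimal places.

At the threshold, the rate on type A alone equals the profitability of type E: λ·9.9/(1 + λ·8.7) = 10/14 = 0.7143.
Rearranging, λ(9.9 − 0.7143×8.7) = 0.7143, so λ = 0.7143/3.686 = 0.1938 per s.

0.194 per s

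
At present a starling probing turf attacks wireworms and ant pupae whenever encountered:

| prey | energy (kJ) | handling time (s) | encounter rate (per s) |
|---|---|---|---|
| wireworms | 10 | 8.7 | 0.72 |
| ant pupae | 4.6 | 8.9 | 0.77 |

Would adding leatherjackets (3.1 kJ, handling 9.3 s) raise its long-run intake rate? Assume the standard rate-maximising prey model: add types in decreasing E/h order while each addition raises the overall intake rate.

On wireworms and ant pupae alone, R = ΣλE/(1+Σλh) = 10.74/14.12 = 0.7609 kJ/s.
leatherjackets: E/h = 3.1/9.3 = 0.3333 kJ/s.
Since 0.3333 < R, time spent handling leatherjackets is better spent searching.

No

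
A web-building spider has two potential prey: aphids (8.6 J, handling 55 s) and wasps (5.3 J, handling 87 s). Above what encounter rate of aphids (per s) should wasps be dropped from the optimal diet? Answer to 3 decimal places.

Drop wasps once their profitability E₂/h₂ falls below the rate achievable on aphids alone: E₂/h₂ = λE₁/(1 + λh₁).
Solve for λ: λE₁h₂ = E₂(1 + λh₁) → λ(E₁h₂ − E₂h₁) = E₂ → λ = E₂/(E₁h₂ − E₂h₁).
λ = 5.3/(8.6×87 − 5.3×55) = 5.3/456.7 = 0.0116 per s.

0.012 per s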